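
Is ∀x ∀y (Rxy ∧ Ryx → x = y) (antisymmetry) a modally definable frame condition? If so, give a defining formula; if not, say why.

Not modally definable

Modal frame validity is preserved under surjective bounded morphisms.
The 6-cycle (worlds a,b,c,d,e,f with a→b→c→d→e→f→a) is antisymmetric. Sending even-indexed worlds to • and odd-indexed worlds to ∘ is a surjective bounded morphism onto the two-world frame with •↔∘, which is not antisymmetric.
Hence antisymmetry is not modally definable.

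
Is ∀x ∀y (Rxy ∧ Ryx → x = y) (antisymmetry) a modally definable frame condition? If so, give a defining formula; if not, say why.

Not definable by any modal formula

Modal frame validity is preserved under surjective bounded morphisms.
The 8-cycle (worlds a,b,c,d,e,f,g,h with a→b→c→d→e→f→g→h→a) is antisymmetric. Sending even-indexed worlds to s and odd-indexed worlds to t is a surjective bounded morphism onto the two-world frame with s↔t, which is not antisymmetric.
So the class is not modally definable.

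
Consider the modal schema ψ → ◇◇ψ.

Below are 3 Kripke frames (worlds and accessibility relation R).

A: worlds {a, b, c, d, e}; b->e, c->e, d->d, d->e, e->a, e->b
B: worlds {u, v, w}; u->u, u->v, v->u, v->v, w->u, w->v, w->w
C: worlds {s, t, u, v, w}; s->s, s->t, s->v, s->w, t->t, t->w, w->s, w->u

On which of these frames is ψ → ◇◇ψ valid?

B

This is the axiom for a generalized confluence (Geach) condition; its first-order frame correspondent is ∀x ∃w (x = w ∧ xR²w).
A: fails — at a but no w with a=w and aR²w.
B: satisfies the condition.
C: fails — at u but no w* with u=w* and uR²w*.
Valid on: B.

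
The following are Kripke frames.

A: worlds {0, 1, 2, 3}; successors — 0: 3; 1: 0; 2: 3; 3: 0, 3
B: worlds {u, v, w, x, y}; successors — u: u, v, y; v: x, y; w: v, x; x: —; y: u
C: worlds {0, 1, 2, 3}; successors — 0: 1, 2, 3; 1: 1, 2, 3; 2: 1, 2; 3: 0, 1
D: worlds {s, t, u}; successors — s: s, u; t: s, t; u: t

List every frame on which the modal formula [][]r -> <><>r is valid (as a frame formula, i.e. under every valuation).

A, C, D

This is the axiom for a generalized confluence (Geach) condition; its first-order frame correspondent is forall x exists w (x R^2 w & x R^2 w).
A: holds.
B: fails — at x but no t with xR²t and xR²t.
C: holds.
D: holds.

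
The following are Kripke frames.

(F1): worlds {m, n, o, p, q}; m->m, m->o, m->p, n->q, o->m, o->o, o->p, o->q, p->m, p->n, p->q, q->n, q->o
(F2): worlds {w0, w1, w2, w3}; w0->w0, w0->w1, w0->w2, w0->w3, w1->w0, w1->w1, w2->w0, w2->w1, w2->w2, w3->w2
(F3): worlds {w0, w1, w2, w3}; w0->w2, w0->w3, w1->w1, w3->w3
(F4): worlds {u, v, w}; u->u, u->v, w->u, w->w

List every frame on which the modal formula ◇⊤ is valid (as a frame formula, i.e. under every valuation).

Frame correspondent (Sahlqvist): ∀x ∃y Rxy — i.e. seriality.
(F1): condition met.
(F2): condition met.
(F3): fails — world w2 has no successor.
(F4): fails — world v has no successor.

(F1), (F2)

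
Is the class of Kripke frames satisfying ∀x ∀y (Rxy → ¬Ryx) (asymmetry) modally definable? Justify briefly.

No

Modal frame validity is preserved under surjective bounded morphisms.
The 3-cycle (worlds 0,1,2 with 0→1→2→0) is asymmetric. Mapping every world to a single reflexive point • is a surjective bounded morphism, and the reflexive point is not asymmetric (R•• but asymmetry requires ¬R••).
So the class is not modally definable.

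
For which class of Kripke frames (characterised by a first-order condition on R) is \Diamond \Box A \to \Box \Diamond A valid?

Suppose ◇□A→□◇A is valid. Take Rxy, Rxz and set V(A)={w : Ryw}. Then □A at y so ◇□A at x, so □◇A at x, so ◇A at z, giving w with Rzw and Ryw.

convergence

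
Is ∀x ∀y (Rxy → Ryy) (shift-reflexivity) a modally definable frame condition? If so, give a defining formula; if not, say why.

Definable; □(□q → q) defines it

This is a Sahlqvist condition; the T□ axiom □(□q → q) defines it.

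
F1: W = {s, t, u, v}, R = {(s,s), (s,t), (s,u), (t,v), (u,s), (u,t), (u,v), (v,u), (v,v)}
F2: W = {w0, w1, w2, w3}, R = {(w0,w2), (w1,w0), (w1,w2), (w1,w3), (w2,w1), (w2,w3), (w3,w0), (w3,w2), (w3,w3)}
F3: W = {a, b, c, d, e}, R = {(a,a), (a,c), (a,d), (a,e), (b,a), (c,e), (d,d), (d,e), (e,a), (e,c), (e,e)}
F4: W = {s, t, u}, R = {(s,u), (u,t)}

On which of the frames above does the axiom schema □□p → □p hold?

F1, F3

This is the axiom for density; its first-order frame correspondent is ∀x ∀y (Rxy → ∃z (Rxz ∧ Rzy)).
F1: condition met.
F2: fails — Rw0w2 but no z with Rw0z and Rzw2.
F3: condition met.
F4: fails — Rsu but no z with Rsz and Rzu.
Valid on: F1, F3.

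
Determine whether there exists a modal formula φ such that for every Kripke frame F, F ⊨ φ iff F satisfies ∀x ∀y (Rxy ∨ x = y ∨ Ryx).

Not modally definable

Any modally definable frame class is closed under disjoint unions.
Take 2 disjoint single-world reflexive frames: each is trivially connected, but their disjoint union has 2 worlds with no edge between distinct components, so it is not connected.
So no modal formula (or set of formulas) defines exactly the connected frames.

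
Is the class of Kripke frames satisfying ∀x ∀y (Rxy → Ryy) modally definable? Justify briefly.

This is a Sahlqvist condition; the T□ axiom □(□q → q) defines it.
Suppose □(□q→q) is valid. Take Rxy and set V(q)={w : Ryw}. Then at y, □q holds; since □(□q→q) at x, □q→q at y, so q at y, i.e. Ryy.

Yes, by □(□q → q)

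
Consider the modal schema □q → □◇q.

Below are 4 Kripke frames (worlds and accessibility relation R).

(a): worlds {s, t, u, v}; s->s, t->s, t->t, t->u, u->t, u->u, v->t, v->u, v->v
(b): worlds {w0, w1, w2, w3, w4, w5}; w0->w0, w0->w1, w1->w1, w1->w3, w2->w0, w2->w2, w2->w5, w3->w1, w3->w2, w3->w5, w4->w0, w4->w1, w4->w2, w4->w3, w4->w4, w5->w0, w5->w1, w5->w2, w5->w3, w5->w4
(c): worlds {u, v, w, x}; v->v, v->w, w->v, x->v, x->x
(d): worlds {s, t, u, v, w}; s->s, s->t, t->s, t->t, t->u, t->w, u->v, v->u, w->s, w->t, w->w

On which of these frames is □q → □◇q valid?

(a), (b), (c)

The schema corresponds to a generalized confluence (Geach) condition: ∀x ∀z (xRz → ∃w (xRw ∧ zRw)).
(a): holds.
(b): holds.
(c): holds.
(d): fails — tRu but no w* with tRw* and uRw*.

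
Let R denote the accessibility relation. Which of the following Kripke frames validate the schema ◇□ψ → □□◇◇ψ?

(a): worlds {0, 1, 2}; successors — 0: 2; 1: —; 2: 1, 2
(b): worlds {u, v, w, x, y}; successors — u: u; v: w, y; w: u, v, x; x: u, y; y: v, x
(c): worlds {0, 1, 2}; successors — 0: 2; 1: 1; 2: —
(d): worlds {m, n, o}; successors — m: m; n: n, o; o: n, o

(c), (d)

Frame correspondent (Sahlqvist): ∀x ∀y ∀z ((xRy ∧ xR²z) → ∃w (yRw ∧ zR²w)) — i.e. a generalized confluence (Geach) condition.
(a): fails — 0R2, 0R²1 but no w with 2Rw and 1R²w.
(b): fails — vRy, vR²u but no t with yRt and uR²t.
(c): holds.
(d): holds.
Valid on: (c), (d).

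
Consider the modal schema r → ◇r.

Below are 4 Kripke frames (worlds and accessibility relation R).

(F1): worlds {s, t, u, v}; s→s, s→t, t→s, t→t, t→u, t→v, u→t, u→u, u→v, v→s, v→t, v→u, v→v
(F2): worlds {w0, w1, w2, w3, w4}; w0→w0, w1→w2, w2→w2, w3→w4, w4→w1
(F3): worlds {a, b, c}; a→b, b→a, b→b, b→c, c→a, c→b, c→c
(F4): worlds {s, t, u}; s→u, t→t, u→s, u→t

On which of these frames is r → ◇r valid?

(F1)

The schema corresponds to reflexivity: ∀x Rxx.
(F1): ✓.
(F2): fails — world w1 does not see itself.
(F3): fails — world a does not see itself.
(F4): fails — world s does not see itself.
Valid on: (F1).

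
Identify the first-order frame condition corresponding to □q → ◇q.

seriality

This is the D axiom.
It corresponds to seriality: ∀x ∃y Rxy.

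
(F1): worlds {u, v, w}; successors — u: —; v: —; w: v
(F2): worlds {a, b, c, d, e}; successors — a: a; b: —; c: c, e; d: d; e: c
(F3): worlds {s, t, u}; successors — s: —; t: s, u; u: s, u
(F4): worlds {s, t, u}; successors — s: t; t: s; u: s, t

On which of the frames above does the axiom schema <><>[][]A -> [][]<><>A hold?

Frame correspondent (Sahlqvist): forall x forall y forall z ((x R^2 y & x R^2 z) -> exists w (y R^2 w & z R^2 w)) — i.e. a generalized confluence (Geach) condition.
(F1): condition met.
(F2): condition met.
(F3): fails — tR²s, tR²s but no w with sR²w and sR²w.
(F4): fails — uR²s, uR²t but no w with sR²w and tR²w.
Valid on: (F1), (F2).

(F1), (F2)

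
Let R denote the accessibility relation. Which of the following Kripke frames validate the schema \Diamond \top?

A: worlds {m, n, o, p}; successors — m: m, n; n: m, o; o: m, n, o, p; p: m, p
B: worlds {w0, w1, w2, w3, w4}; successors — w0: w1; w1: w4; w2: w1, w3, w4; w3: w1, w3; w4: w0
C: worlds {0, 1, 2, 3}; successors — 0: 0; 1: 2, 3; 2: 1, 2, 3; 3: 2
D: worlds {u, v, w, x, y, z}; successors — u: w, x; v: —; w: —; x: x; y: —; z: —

Frame correspondent (Sahlqvist): \forall x \exists y Rxy — i.e. seriality.
A: condition met.
B: condition met.
C: condition met.
D: fails — world v has no successor.
Valid on: A, B, C.

A, B, C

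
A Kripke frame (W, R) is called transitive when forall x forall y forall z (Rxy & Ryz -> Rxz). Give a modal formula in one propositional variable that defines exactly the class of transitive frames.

This is transitivity; the standard corresponding axiom is 4: □r → □□r.

□r → □□r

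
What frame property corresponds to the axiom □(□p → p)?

Shift-reflexivity

Suppose □(□p→p) is valid. Take Rxy and set V(p)={w : Ryw}. Then at y, □p holds; since □(□p→p) at x, □p→p at y, so p at y, i.e. Ryy.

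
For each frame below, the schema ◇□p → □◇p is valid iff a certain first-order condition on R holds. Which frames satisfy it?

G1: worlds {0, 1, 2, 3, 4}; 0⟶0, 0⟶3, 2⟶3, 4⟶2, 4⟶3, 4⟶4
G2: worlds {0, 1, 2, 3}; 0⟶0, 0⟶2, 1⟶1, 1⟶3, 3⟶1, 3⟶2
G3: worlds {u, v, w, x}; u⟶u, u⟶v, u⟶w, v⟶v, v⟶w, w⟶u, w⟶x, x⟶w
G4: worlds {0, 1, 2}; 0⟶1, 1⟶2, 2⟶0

Frame correspondent (Sahlqvist): ∀x ∀y ∀z (Rxy ∧ Rxz → ∃w (Ryw ∧ Rzw)) — i.e. convergence.
G1: fails — R00 and R03 but 0 and 3 have no common successor.
G2: fails — R00 and R02 but 0 and 2 have no common successor.
G3: fails — Ruv and Ruw but v and w have no common successor.
G4: condition met.
Valid on: G4.

G4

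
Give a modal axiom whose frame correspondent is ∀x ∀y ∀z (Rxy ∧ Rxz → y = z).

◇q → □q

The condition is partial functionality. The CD schema ◇q → □q defines it.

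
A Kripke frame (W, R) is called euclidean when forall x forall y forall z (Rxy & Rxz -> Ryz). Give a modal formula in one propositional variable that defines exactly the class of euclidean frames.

This is the Euclidean property; the standard corresponding axiom is 5: ◇q → □◇q.

◇q → □◇q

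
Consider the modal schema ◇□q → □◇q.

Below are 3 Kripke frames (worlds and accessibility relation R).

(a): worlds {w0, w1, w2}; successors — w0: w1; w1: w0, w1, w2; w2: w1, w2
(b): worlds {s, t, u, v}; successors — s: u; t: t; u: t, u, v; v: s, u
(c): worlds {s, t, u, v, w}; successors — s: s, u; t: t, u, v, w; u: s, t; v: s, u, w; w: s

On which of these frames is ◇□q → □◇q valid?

Frame correspondent (Sahlqvist): ∀x ∀y ∀z (Rxy ∧ Rxz → ∃w (Ryw ∧ Rzw)) — i.e. convergence.
(a): condition met.
(b): fails — Ruv and Rut but v and t have no common successor.
(c): fails — Rtw and Rtt but w and t have no common successor.
Valid on: (a).

(a)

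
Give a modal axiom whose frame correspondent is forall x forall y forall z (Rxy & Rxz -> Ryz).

◇q → □◇q

The condition is the Euclidean property. The 5 schema ◇q → □◇q defines it.
Suppose ◇q→□◇q is valid. Take Rxy, Rxz and set V(q)={y}. Then ◇q at x, so □◇q at x, so ◇q at z, so some w with Rzw has q; w=y, i.e. Rzy. By symmetry of the argument, Ryz.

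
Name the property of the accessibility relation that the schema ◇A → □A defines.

Partial functionality

Suppose ◇A→□A is valid. Take Rxy, Rxz and set V(A)={y}. Then ◇A at x, so □A at x, so A at z, i.e. z=y.
Conversely, on a frame with partial functionality the schema holds at every world under every valuation.
So the correspondent is partial functionality.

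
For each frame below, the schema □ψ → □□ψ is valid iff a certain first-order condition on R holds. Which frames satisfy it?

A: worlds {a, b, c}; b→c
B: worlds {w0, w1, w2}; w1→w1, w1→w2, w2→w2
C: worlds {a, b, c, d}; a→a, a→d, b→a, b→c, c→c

A, B

This is the axiom for transitivity; its first-order frame correspondent is ∀x ∀y ∀z (Rxy ∧ Ryz → Rxz).
A: condition met.
B: condition met.
C: fails — Rba and Rad but not Rbd.
Valid on: A, B.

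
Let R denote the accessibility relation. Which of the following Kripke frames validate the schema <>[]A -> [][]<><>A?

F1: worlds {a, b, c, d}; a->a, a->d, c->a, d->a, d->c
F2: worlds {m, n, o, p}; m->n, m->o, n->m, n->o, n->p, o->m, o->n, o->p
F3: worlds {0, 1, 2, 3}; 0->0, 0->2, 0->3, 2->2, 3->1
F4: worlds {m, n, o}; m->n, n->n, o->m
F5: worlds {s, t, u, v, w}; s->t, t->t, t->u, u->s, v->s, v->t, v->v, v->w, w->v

This is the axiom for a generalized confluence (Geach) condition; its first-order frame correspondent is forall x forall y forall z ((xRy & x R^2 z) -> exists w (yRw & z R^2 w)).
F1: ✓.
F2: fails — mRn, mR²p but no w with nRw and pR²w.
F3: fails — 0R0, 0R²1 but no w with 0Rw and 1R²w.
F4: ✓.
F5: fails — tRu, tR²s but no w* with uRw* and sR²w*.
Valid on: F1, F4.

F1, F4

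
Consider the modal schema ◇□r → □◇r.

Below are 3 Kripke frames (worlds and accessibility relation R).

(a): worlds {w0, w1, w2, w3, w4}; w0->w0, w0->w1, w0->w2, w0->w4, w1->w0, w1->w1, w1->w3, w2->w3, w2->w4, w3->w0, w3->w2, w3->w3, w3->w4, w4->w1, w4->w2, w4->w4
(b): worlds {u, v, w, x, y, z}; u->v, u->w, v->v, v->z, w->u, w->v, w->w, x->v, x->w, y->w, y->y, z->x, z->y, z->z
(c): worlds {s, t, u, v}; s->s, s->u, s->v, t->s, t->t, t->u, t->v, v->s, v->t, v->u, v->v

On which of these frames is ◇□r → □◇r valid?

(a)

The schema corresponds to convergence: ∀x ∀y ∀z (Rxy ∧ Rxz → ∃w (Ryw ∧ Rzw)).
(a): satisfies the condition.
(b): fails — Rzx and Rzz but x and z have no common successor.
(c): fails — Rsv and Rsu but v and u have no common successor.
Valid on: (a).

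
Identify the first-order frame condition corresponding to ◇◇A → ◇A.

transitivity

This is frame-equivalent to □A → □□A (substitute ¬A for A and contrapose).
Suppose □A→□□A is valid. Take Rxy, Ryz and set V(A)={w : Rxw}. Then □A at x, so □□A at x, so □A at y, so A at z, i.e. Rxz.
Conversely, any frame satisfying ∀x ∀y ∀z (Rxy ∧ Ryz → Rxz) validates the schema.
Frame condition: ∀x ∀y ∀z (Rxy ∧ Ryz → Rxz).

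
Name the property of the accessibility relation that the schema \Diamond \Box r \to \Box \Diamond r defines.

Suppose ◇□r→□◇r is valid. Take Rxy, Rxz and set V(r)={w : Ryw}. Then □r at y so ◇□r at x, so □◇r at x, so ◇r at z, giving w with Rzw and Ryw.
Conversely, on a frame with convergence the schema holds at every world under every valuation.
Frame condition: \forall x \forall y \forall z (Rxy \wedge Rxz \to \exists w (Ryw \wedge Rzw)).

convergence: \forall x \forall y \forall z (Rxy \wedge Rxz \to \exists w (Ryw \wedge Rzw))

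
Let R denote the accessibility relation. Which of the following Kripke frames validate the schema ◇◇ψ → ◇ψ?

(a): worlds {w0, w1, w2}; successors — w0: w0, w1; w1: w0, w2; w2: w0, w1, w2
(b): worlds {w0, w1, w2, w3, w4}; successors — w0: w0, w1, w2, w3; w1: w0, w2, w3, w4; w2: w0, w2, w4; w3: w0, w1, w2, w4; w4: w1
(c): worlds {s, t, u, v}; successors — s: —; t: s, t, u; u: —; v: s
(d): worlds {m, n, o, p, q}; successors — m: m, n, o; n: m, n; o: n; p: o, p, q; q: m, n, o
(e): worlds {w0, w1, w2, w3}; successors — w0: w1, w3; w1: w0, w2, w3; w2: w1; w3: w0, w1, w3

This is the axiom for transitivity; its first-order frame correspondent is ∀x ∀y ∀z (Rxy ∧ Ryz → Rxz).
(a): fails — Rw1w2 and Rw2w1 but not Rw1w1.
(b): fails — Rw1w0 and Rw0w1 but not Rw1w1.
(c): condition met.
(d): fails — Ron and Rnm but not Rom.
(e): fails — Rw1w2 and Rw2w1 but not Rw1w1.
Valid on: (c).

(c)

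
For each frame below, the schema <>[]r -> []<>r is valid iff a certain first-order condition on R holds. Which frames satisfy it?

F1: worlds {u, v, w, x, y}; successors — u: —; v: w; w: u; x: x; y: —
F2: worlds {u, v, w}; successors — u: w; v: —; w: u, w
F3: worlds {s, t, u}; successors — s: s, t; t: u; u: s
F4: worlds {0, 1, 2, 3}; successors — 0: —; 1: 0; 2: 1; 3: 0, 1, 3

This is the axiom for convergence; its first-order frame correspondent is forall x forall y forall z (Rxy & Rxz -> exists w (Ryw & Rzw)).
F1: fails — Rwu and Rwu but u and u have no common successor.
F2: condition met.
F3: fails — Rss and Rst but s and t have no common successor.
F4: fails — R10 and R10 but 0 and 0 have no common successor.
Valid on: F2.

F2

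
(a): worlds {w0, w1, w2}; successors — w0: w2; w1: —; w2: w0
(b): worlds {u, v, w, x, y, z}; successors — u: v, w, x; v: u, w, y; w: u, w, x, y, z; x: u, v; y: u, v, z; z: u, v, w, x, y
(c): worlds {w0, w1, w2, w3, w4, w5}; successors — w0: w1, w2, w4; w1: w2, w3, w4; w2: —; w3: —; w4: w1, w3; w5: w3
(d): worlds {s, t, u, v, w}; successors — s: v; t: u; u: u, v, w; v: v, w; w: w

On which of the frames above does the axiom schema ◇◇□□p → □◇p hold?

The schema corresponds to a generalized confluence (Geach) condition: ∀x ∀y ∀z ((xR²y ∧ xRz) → ∃w (yR²w ∧ zRw)).
(a): satisfies the condition.
(b): satisfies the condition.
(c): fails — w0R²w1, w0Rw2 but no w with w1R²w and w2Rw.
(d): satisfies the condition.

(a), (b), (d)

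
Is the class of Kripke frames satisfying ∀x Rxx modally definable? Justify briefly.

Yes — defined by □p → p

This is a Sahlqvist condition; the T axiom □p → p defines it.
Suppose □p→p is valid. At any x set V(p)={w : Rxw}. Then □p holds at x, so p holds at x, i.e. Rxx.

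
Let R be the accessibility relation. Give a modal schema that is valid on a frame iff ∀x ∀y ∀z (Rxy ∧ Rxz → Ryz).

◇ψ → □◇ψ

A defining formula is ◇ψ → □◇ψ (the 5 axiom).
Suppose ◇ψ→□◇ψ is valid. Take Rxy, Rxz and set V(ψ)={y}. Then ◇ψ at x, so □◇ψ at x, so ◇ψ at z, so some w with Rzw has ψ; w=y, i.e. Rzy. By symmetry of the argument, Ryz.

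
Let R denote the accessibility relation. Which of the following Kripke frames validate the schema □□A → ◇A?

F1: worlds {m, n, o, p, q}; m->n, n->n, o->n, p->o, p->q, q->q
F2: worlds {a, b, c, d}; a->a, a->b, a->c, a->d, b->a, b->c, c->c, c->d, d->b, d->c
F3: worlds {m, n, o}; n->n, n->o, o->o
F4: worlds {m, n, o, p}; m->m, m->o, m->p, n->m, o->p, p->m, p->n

F1, F2

Frame correspondent (Sahlqvist): ∀x ∃w (xR²w ∧ xRw) — i.e. a generalized confluence (Geach) condition.
F1: satisfies the condition.
F2: satisfies the condition.
F3: fails — at m but no w with mR²w and mRw.
F4: fails — at o but no w with oR²w and oRw.
Valid on: F1, F2.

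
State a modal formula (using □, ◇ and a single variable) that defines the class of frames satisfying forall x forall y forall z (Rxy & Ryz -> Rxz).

A defining formula is □s → □□s (the 4 axiom).
Suppose □s→□□s is valid. Take Rxy, Ryz and set V(s)={w : Rxw}. Then □s at x, so □□s at x, so □s at y, so s at z, i.e. Rxz.

□s → □□s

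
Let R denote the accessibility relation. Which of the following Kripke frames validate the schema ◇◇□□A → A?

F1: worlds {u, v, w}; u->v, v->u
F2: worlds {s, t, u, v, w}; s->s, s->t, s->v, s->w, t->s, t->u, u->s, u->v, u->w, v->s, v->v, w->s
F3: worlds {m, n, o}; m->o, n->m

The schema corresponds to a generalized confluence (Geach) condition: ∀x ∀y (xR²y → ∃w (yR²w ∧ x = w)).
F1: condition met.
F2: fails — uR²t but no w* with tR²w* and u=w*.
F3: fails — nR²o but no w with oR²w and n=w.

F1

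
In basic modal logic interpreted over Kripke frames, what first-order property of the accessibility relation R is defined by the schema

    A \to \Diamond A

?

reflexivity: \forall x Rxx

This is a form of the T axiom.
It corresponds to reflexivity: \forall x Rxx.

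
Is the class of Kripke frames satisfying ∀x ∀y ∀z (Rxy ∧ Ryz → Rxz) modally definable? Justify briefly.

Yes — defined by □p → □□p

The condition is transitivity. A defining modal formula is □p → □□p.
Suppose □p→□□p is valid. Take Rxy, Ryz and set V(p)={w : Rxw}. Then □p at x, so □□p at x, so □p at y, so p at z, i.e. Rxz.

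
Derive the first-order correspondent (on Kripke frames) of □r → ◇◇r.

This is a Sahlqvist (Geach-type) schema ◇^0□^1r → □^0◇^2r.
Minimal-valuation argument: fix x; take any y with xR^0y and any z with xR^0z. Set V(r) to the set of worlds R-reachable from y in exactly 1 step. Then □^1r holds at y, so the antecedent holds at x; validity forces ◇^2r at z, giving a w with zR^2w and yR^1w.
First-order correspondent: ∀x ∃w (xRw ∧ xR²w).

∀x ∃w (xRw ∧ xR²w)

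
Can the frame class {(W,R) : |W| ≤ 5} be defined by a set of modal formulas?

Not definable by any modal formula

Any modally definable frame class is closed under disjoint unions.
Any modal formula valid on each of 6 disjoint one-world frames is valid on their disjoint union (validity is preserved under disjoint unions). Each one-world frame has |W|=1≤5, but the union has |W|=6.
Hence having at most 5 worlds is not modally definable.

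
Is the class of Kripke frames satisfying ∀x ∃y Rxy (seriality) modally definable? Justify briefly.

The condition is seriality. A defining modal formula is □p → ◇p.

Definable; □p → ◇p defines it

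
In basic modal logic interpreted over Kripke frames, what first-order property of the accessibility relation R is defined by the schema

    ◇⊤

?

◇⊤ holds at w iff w has a successor, so frame-validity of ◇⊤ is exactly seriality. Equivalently via □φ → ◇φ:
Suppose □φ→◇φ is valid. At any x set V(φ)=W. Then □φ at x, so ◇φ at x, so x has a successor.
Conversely, any frame satisfying ∀x ∃y Rxy validates the schema.
So the correspondent is seriality.

seriality: ∀x ∃y Rxy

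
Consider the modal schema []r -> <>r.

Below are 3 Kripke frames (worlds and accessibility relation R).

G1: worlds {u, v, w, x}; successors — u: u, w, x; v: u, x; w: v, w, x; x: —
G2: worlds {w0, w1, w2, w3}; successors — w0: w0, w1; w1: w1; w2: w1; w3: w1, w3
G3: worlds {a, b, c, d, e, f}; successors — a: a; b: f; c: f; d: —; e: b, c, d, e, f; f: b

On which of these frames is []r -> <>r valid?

G2

This is the axiom for seriality; its first-order frame correspondent is forall x exists y Rxy.
G1: fails — world x has no successor.
G2: condition met.
G3: fails — world d has no successor.
Valid on: G2.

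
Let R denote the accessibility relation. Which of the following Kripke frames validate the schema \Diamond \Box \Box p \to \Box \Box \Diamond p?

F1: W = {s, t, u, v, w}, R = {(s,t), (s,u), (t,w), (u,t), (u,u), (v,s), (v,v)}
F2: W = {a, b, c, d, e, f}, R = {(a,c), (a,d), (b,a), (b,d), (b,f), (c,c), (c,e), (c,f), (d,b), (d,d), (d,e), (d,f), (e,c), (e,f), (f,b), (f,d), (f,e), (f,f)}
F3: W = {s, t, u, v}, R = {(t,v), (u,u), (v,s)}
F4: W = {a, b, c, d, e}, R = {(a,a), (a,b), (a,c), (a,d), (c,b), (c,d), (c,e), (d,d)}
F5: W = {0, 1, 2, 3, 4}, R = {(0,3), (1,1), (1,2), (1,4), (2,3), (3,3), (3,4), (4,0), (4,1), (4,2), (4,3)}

The schema corresponds to a generalized confluence (Geach) condition: \forall x \forall y \forall z ((xRy \wedge x R^2 z) \to \exists w (y R^2 w \wedge zRw)).
F1: fails — sRt, sR²t but no w* with tR²w* and tRw*.
F2: condition met.
F3: fails — tRv, tR²s but no w with vR²w and sRw.
F4: fails — aRa, aR²b but no w with aR²w and bRw.
F5: condition met.

F2, F5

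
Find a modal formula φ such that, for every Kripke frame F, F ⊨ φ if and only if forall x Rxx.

The condition is reflexivity. The T schema □q → q defines it.
Suppose □q→q is valid. At any x set V(q)={w : Rxw}. Then □q holds at x, so q holds at x, i.e. Rxx.

□q → q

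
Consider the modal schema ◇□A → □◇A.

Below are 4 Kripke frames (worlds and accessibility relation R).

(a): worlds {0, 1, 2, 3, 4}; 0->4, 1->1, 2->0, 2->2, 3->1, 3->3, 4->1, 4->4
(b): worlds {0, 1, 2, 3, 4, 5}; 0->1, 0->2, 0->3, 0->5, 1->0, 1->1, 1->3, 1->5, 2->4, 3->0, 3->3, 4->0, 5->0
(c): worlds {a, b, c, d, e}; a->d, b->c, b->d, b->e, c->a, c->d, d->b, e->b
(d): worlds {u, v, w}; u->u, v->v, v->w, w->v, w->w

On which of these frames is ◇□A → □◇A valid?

Frame correspondent (Sahlqvist): ∀x ∀y ∀z (Rxy ∧ Rxz → ∃w (Ryw ∧ Rzw)) — i.e. convergence.
(a): fails — R20 and R22 but 0 and 2 have no common successor.
(b): fails — R02 and R01 but 2 and 1 have no common successor.
(c): fails — Rbc and Rbe but c and e have no common successor.
(d): satisfies the condition.
Valid on: (d).

(d)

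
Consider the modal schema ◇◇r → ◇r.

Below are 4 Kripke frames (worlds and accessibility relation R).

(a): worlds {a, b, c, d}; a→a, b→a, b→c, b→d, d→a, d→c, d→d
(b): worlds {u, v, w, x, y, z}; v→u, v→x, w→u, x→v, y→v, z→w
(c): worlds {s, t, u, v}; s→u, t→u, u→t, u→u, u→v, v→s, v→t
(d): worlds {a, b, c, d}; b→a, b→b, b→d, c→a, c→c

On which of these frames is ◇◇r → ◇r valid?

This is the axiom for transitivity; its first-order frame correspondent is ∀x ∀y ∀z (Rxy ∧ Ryz → Rxz).
(a): holds.
(b): fails — Rvx and Rxv but not Rvv.
(c): fails — Ruv and Rvs but not Rus.
(d): holds.

(a), (d)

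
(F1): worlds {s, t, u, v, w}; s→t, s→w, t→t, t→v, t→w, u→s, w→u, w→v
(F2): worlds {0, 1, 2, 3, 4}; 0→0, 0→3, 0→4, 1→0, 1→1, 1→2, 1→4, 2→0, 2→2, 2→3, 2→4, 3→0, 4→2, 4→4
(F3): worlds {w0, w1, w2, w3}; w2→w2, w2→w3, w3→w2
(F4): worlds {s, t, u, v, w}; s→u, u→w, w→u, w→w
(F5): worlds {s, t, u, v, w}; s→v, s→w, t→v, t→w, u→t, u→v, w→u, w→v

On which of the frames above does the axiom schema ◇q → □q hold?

Frame correspondent (Sahlqvist): ∀x ∀y ∀z (Rxy ∧ Rxz → y = z) — i.e. partial functionality.
(F1): fails — s sees both t and w.
(F2): fails — 0 sees both 0 and 3.
(F3): fails — w2 sees both w2 and w3.
(F4): fails — w sees both u and w.
(F5): fails — s sees both v and w.

none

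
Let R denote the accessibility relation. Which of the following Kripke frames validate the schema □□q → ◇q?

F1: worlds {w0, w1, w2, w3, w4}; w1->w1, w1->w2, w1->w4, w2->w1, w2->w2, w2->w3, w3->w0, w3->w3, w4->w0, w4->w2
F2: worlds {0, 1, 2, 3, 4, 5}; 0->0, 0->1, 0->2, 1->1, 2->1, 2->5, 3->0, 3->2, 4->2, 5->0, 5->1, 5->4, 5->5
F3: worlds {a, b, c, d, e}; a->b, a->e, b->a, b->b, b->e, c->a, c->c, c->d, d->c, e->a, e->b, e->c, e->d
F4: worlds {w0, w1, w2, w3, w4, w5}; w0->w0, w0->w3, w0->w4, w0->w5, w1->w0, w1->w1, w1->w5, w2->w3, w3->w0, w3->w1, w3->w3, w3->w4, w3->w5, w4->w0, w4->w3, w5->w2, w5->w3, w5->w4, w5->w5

The schema corresponds to a generalized confluence (Geach) condition: ∀x ∃w (xR²w ∧ xRw).
F1: fails — at w0 but no w with w0R²w and w0Rw.
F2: fails — at 4 but no w with 4R²w and 4Rw.
F3: condition met.
F4: condition met.

F3, F4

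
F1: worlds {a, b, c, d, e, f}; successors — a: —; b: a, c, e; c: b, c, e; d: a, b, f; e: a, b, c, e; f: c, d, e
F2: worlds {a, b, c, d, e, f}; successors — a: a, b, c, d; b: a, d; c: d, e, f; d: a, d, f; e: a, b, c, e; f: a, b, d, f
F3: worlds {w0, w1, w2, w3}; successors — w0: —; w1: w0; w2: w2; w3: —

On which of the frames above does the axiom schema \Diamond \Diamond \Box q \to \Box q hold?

This is the axiom for a generalized confluence (Geach) condition; its first-order frame correspondent is \forall x \forall y \forall z ((x R^2 y \wedge xRz) \to \exists w (yRw \wedge z = w)).
F1: fails — bR²a, bRa but no w with aRw and a=w.
F2: fails — aR²b, aRb but no w with bRw and b=w.
F3: condition met.
Valid on: F3.

F3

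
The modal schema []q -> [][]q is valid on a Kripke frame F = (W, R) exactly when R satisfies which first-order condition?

This schema is the 4 axiom.
Its frame correspondent is transitivity — forall x forall y forall z (Rxy & Ryz -> Rxz).

transitivity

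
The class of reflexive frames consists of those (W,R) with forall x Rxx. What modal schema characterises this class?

The condition is reflexivity. The T schema □p → p defines it.

□p → p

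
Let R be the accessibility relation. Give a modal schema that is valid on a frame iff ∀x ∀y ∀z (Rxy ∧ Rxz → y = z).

The condition is partial functionality. The CD schema ◇r → □r defines it.

◇r → □r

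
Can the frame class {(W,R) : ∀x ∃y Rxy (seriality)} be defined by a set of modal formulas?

Definable; □p → ◇p defines it

Yes: it is seriality, defined by the D schema □p → ◇p.
Suppose □p→◇p is valid. At any x set V(p)=W. Then □p at x, so ◇p at x, so x has a successor.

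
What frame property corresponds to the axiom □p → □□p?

Suppose □p→□□p is valid. Take Rxy, Ryz and set V(p)={w : Rxw}. Then □p at x, so □□p at x, so □p at y, so p at z, i.e. Rxz.

transitivity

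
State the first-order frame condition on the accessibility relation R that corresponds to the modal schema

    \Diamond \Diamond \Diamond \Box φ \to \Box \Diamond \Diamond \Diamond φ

This is a Sahlqvist (Geach-type) schema ◇^3□^1φ → □^1◇^3φ.
First-order correspondent: \forall x \forall y \forall z ((x R^3 y \wedge xRz) \to \exists w (yRw \wedge z R^3 w)).

\forall x \forall y \forall z ((x R^3 y \wedge xRz) \to \exists w (yRw \wedge z R^3 w))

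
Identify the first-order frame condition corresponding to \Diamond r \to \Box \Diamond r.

This schema is the 5 axiom.
It corresponds to the Euclidean property: \forall x \forall y \forall z (Rxy \wedge Rxz \to Ryz).

the Euclidean property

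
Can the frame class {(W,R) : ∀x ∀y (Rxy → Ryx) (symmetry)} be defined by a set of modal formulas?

Yes — defined by p → □◇p

Yes: it is symmetry, defined by the B schema p → □◇p.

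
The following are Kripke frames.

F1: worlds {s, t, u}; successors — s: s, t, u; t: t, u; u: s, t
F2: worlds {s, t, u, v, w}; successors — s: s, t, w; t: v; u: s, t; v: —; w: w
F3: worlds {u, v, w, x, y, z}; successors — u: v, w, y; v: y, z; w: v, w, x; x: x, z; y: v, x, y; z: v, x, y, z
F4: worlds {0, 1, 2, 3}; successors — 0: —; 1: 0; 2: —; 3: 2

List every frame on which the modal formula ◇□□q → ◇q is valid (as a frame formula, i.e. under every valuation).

Frame correspondent (Sahlqvist): ∀x ∀y (xRy → ∃w (yR²w ∧ xRw)) — i.e. a generalized confluence (Geach) condition.
F1: satisfies the condition.
F2: fails — sRt but no w* with tR²w* and sRw*.
F3: satisfies the condition.
F4: fails — 1R0 but no w with 0R²w and 1Rw.
Valid on: F1, F3.

F1, F3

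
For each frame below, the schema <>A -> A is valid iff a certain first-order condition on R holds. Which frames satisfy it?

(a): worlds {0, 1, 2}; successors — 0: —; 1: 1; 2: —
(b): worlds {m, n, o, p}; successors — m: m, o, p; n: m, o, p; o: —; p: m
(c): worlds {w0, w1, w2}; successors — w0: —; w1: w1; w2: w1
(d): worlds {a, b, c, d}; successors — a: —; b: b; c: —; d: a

(a)

This is the axiom for a generalized confluence (Geach) condition; its first-order frame correspondent is forall x forall y (xRy -> exists w (y = w & x = w)).
(a): satisfies the condition.
(b): fails — mRo but o ≠ m.
(c): fails — w2Rw1 but w1 ≠ w2.
(d): fails — dRa but a ≠ d.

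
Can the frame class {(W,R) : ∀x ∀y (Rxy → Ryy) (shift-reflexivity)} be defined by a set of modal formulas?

Yes — defined by □(□q → q)

Yes: it is shift-reflexivity, defined by the T□ schema □(□q → q).
Suppose □(□q→q) is valid. Take Rxy and set V(q)={w : Ryw}. Then at y, □q holds; since □(□q→q) at x, □q→q at y, so q at y, i.e. Ryy.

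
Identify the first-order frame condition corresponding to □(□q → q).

Shift-reflexivity

This is the T□ axiom.
Its frame correspondent is shift-reflexivity — ∀x ∀y (Rxy → Ryy).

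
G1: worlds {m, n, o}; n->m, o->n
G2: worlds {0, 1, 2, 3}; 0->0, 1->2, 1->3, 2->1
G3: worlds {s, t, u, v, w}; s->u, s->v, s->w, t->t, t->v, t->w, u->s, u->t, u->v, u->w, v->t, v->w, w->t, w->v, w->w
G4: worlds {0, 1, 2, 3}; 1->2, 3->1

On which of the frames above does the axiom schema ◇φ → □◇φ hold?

none

This is the axiom for the Euclidean property; its first-order frame correspondent is ∀x ∀y ∀z (Rxy ∧ Rxz → Ryz).
G1: fails — Rnm and Rnm but not Rmm.
G2: fails — R12 and R12 but not R22.
G3: fails — Rsv and Rsv but not Rvv.
G4: fails — R12 and R12 but not R22.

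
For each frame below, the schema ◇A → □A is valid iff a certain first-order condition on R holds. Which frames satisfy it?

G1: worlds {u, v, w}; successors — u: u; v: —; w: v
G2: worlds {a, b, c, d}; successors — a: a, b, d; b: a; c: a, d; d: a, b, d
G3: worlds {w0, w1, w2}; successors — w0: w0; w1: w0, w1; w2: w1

The schema corresponds to partial functionality: ∀x ∀y ∀z (Rxy ∧ Rxz → y = z).
G1: condition met.
G2: fails — a sees both a and b.
G3: fails — w1 sees both w0 and w1.
Valid on: G1.

G1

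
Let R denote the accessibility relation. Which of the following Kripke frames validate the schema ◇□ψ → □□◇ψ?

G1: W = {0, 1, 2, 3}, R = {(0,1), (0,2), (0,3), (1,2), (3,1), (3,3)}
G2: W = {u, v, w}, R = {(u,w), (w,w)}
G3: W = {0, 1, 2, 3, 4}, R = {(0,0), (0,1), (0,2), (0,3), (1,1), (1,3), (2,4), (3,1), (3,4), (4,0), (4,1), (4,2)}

This is the axiom for a generalized confluence (Geach) condition; its first-order frame correspondent is ∀x ∀y ∀z ((xRy ∧ xR²z) → ∃w (yRw ∧ zRw)).
G1: fails — 0R1, 0R²2 but no w with 1Rw and 2Rw.
G2: holds.
G3: fails — 0R0, 0R²2 but no w with 0Rw and 2Rw.
Valid on: G2.

G2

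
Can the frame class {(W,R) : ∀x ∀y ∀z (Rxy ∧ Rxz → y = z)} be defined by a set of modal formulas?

Yes — defined by ◇r → □r

Yes: it is partial functionality, defined by the CD schema ◇r → □r.
Suppose ◇r→□r is valid. Take Rxy, Rxz and set V(r)={y}. Then ◇r at x, so □r at x, so r at z, i.e. z=y.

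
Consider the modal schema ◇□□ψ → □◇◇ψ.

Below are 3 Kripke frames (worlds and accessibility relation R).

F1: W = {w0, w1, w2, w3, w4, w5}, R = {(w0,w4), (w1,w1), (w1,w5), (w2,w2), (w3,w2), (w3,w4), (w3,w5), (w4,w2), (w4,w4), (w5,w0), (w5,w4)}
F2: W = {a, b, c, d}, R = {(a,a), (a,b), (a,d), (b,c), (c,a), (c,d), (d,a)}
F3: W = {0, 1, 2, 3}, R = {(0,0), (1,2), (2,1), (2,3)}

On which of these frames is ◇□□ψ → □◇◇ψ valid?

F1, F2

Frame correspondent (Sahlqvist): ∀x ∀y ∀z ((xRy ∧ xRz) → ∃w (yR²w ∧ zR²w)) — i.e. a generalized confluence (Geach) condition.
F1: ✓.
F2: ✓.
F3: fails — 2R1, 2R3 but no w with 1R²w and 3R²w.
Valid on: F1, F2.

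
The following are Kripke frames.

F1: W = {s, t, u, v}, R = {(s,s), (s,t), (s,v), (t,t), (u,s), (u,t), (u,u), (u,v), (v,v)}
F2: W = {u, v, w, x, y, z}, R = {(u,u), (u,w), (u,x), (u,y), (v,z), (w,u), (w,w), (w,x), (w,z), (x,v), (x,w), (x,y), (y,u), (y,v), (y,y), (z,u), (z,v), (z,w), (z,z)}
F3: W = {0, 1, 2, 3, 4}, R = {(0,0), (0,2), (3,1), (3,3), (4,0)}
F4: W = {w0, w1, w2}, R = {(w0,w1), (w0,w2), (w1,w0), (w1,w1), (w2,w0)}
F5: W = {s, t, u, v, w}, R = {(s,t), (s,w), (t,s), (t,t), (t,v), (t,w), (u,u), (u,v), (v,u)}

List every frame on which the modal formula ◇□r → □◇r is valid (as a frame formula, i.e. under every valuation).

Frame correspondent (Sahlqvist): ∀x ∀y ∀z (Rxy ∧ Rxz → ∃w (Ryw ∧ Rzw)) — i.e. convergence.
F1: fails — Rsv and Rst but v and t have no common successor.
F2: fails — Rxv and Rxy but v and y have no common successor.
F3: fails — R00 and R02 but 0 and 2 have no common successor.
F4: satisfies the condition.
F5: fails — Rsw and Rsw but w and w have no common successor.

F4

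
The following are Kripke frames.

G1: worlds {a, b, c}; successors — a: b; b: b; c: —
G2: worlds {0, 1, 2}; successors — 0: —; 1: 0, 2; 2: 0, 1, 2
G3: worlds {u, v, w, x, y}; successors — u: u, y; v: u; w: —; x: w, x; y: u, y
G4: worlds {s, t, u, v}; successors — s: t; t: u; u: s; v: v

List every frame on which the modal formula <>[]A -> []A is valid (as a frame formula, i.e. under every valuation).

G1

Frame correspondent (Sahlqvist): forall x forall y forall z (Rxy & Rxz -> Ryz) — i.e. the Euclidean property.
G1: satisfies the condition.
G2: fails — R10 and R10 but not R00.
G3: fails — Rxw and Rxw but not Rww.
G4: fails — Rst and Rst but not Rtt.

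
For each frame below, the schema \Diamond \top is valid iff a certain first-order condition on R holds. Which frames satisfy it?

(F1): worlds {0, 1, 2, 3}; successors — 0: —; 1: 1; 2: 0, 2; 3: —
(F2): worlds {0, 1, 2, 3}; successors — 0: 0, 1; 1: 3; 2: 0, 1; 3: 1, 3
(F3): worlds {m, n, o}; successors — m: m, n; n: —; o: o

(F2)

This is the axiom for seriality; its first-order frame correspondent is \forall x \exists y Rxy.
(F1): fails — world 0 has no successor.
(F2): ✓.
(F3): fails — world n has no successor.
Valid on: (F2).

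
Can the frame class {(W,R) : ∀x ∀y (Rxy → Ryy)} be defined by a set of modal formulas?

Yes — defined by □(□r → r)

Yes: it is shift-reflexivity, defined by the T□ schema □(□r → r).
Suppose □(□r→r) is valid. Take Rxy and set V(r)={w : Ryw}. Then at y, □r holds; since □(□r→r) at x, □r→r at y, so r at y, i.e. Ryy.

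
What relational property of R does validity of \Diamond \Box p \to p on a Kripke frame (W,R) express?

This is frame-equivalent to p → □◇p (substitute ¬p for p and contrapose).
Suppose p→□◇p is valid. Take Rxy and set V(p)={x}. Then p at x, so □◇p at x, so ◇p at y, so some z with Ryz has p; z=x, i.e. Ryx.

symmetry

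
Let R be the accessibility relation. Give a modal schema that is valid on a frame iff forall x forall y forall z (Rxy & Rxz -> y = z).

◇ψ → □ψ

The condition is partial functionality. The CD schema ◇ψ → □ψ defines it.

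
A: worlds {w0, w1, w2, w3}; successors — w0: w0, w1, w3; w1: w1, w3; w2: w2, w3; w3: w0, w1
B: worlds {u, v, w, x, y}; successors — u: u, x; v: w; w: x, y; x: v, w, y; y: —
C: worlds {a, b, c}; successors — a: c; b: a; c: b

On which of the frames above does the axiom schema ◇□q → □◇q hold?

The schema corresponds to convergence: ∀x ∀y ∀z (Rxy ∧ Rxz → ∃w (Ryw ∧ Rzw)).
A: fails — Rw2w2 and Rw2w3 but w2 and w3 have no common successor.
B: fails — Ruu and Rux but u and x have no common successor.
C: holds.

C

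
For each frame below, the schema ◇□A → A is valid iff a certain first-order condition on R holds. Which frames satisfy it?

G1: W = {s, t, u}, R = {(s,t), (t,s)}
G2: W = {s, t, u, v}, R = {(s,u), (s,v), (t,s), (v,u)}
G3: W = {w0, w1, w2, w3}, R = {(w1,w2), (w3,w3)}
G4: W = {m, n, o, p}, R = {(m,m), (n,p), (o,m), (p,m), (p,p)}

Frame correspondent (Sahlqvist): ∀x ∀y (Rxy → Ryx) — i.e. symmetry.
G1: condition met.
G2: fails — Rsu but not Rus.
G3: fails — Rw1w2 but not Rw2w1.
G4: fails — Rom but not Rmo.
Valid on: G1.

G1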